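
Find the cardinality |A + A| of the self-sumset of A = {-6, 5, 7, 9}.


A + A = {a + a' : a, a' ∈ A}; |A| = 4.
General bounds: 2|A| - 1 ≤ |A + A| ≤ |A|(|A|+1)/2, i.e. 7 ≤ |A + A| ≤ 10.
Lower bound 2|A|-1 is attained iff A is an arithmetic progression.
Enumerate sums a + a' for a ≤ a' (symmetric, so this suffices):
a = -6: -6+-6=-12, -6+5=-1, -6+7=1, -6+9=3
a = 5: 5+5=10, 5+7=12, 5+9=14
a = 7: 7+7=14, 7+9=16
a = 9: 9+9=18
Distinct sums: {-12, -1, 1, 3, 10, 12, 14, 16, 18}
|A + A| = 9

|A + A| = 9


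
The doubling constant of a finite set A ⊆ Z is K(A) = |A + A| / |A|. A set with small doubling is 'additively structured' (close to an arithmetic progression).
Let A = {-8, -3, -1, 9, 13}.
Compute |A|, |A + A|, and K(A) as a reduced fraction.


|A| = 5.
Compute A + A by enumerating all 25 pairs.
A + A = {-16, -11, -9, -6, -4, -2, 1, 5, 6, 8, 10, 12, 18, 22, 26}, so |A + A| = 15.
K = |A + A| / |A| = 15/5 = 3/1 ≈ 3.0000.
Reference: AP of size 5 gives K = 9/5 ≈ 1.8000; a fully generic set of size 5 gives K ≈ 3.0000.

|A| = 5, |A + A| = 15, K = 15/5 = 3/1.


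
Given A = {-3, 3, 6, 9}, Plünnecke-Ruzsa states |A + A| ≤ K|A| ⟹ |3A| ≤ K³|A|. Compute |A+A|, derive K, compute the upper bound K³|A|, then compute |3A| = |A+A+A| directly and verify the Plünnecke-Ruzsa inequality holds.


|A| = 4.
Step 1: Compute A + A by enumerating all 16 pairs.
A + A = {-6, 0, 3, 6, 9, 12, 15, 18}, so |A + A| = 8.
Step 2: Doubling constant K = |A + A|/|A| = 8/4 = 8/4 ≈ 2.0000.
Step 3: Plünnecke-Ruzsa gives |3A| ≤ K³·|A| = (2.0000)³ · 4 ≈ 32.0000.
Step 4: Compute 3A = A + A + A directly by enumerating all triples (a,b,c) ∈ A³; |3A| = 12.
Step 5: Check 12 ≤ 32.0000? Yes ✓.

K = 8/4, Plünnecke-Ruzsa bound K³|A| ≈ 32.0000, |3A| = 12, inequality holds.


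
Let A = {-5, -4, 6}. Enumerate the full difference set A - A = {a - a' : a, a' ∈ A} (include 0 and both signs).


A - A = {a - a' : a, a' ∈ A}.
Compute a - a' for each ordered pair (a, a'):
a = -5: -5--5=0, -5--4=-1, -5-6=-11
a = -4: -4--5=1, -4--4=0, -4-6=-10
a = 6: 6--5=11, 6--4=10, 6-6=0
Collecting distinct values (and noting 0 appears from a-a):
A - A = {-11, -10, -1, 0, 1, 10, 11}
|A - A| = 7

A - A = {-11, -10, -1, 0, 1, 10, 11}


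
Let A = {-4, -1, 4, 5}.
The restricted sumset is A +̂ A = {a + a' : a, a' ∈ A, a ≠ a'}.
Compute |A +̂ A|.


Restricted sumset: A +̂ A = {a + a' : a ∈ A, a' ∈ A, a ≠ a'}.
Equivalently, take A + A and drop any sum 2a that is achievable ONLY as a + a for a ∈ A (i.e. sums representable only with equal summands).
Enumerate pairs (a, a') with a < a' (symmetric, so each unordered pair gives one sum; this covers all a ≠ a'):
  -4 + -1 = -5
  -4 + 4 = 0
  -4 + 5 = 1
  -1 + 4 = 3
  -1 + 5 = 4
  4 + 5 = 9
Collected distinct sums: {-5, 0, 1, 3, 4, 9}
|A +̂ A| = 6
(Reference bound: |A +̂ A| ≥ 2|A| - 3 for |A| ≥ 2, with |A| = 4 giving ≥ 5.)

|A +̂ A| = 6


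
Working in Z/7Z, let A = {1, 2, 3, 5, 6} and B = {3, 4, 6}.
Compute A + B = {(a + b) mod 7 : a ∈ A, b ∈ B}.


Work in Z/7Z: reduce every sum a + b modulo 7.
Enumerate all 15 pairs:
a = 1: 1+3=4, 1+4=5, 1+6=0
a = 2: 2+3=5, 2+4=6, 2+6=1
a = 3: 3+3=6, 3+4=0, 3+6=2
a = 5: 5+3=1, 5+4=2, 5+6=4
a = 6: 6+3=2, 6+4=3, 6+6=5
Distinct residues collected: {0, 1, 2, 3, 4, 5, 6}
|A + B| = 7 (out of 7 total residues).

A + B = {0, 1, 2, 3, 4, 5, 6}


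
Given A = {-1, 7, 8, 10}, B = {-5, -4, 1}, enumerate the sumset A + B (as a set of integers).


A + B = {a + b : a ∈ A, b ∈ B}.
Enumerate all |A|·|B| = 4·3 = 12 pairs (a, b) and collect distinct sums.
a = -1: -1+-5=-6, -1+-4=-5, -1+1=0
a = 7: 7+-5=2, 7+-4=3, 7+1=8
a = 8: 8+-5=3, 8+-4=4, 8+1=9
a = 10: 10+-5=5, 10+-4=6, 10+1=11
Collecting distinct sums: A + B = {-6, -5, 0, 2, 3, 4, 5, 6, 8, 9, 11}
|A + B| = 11

A + B = {-6, -5, 0, 2, 3, 4, 5, 6, 8, 9, 11}


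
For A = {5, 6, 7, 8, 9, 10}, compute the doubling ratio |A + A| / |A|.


|A| = 6.
Compute A + A by enumerating all 36 pairs.
A + A = {10, 11, 12, 13, 14, 15, 16, 17, 18, 19, 20}, so |A + A| = 11.
K = |A + A| / |A| = 11/6 (already in lowest terms) ≈ 1.8333.
Reference: AP of size 6 gives K = 11/6 ≈ 1.8333; a fully generic set of size 6 gives K ≈ 3.5000.

|A| = 6, |A + A| = 11, K = 11/6.


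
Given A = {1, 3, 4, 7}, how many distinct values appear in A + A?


A + A = {a + a' : a, a' ∈ A}; |A| = 4.
General bounds: 2|A| - 1 ≤ |A + A| ≤ |A|(|A|+1)/2, i.e. 7 ≤ |A + A| ≤ 10.
Lower bound 2|A|-1 is attained iff A is an arithmetic progression.
Enumerate sums a + a' for a ≤ a' (symmetric, so this suffices):
a = 1: 1+1=2, 1+3=4, 1+4=5, 1+7=8
a = 3: 3+3=6, 3+4=7, 3+7=10
a = 4: 4+4=8, 4+7=11
a = 7: 7+7=14
Distinct sums: {2, 4, 5, 6, 7, 8, 10, 11, 14}
|A + A| = 9

|A + A| = 9


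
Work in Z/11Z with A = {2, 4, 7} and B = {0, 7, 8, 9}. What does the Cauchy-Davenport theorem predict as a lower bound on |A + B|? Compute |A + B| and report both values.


Cauchy-Davenport: |A + B| ≥ min(p, |A| + |B| - 1) for A, B nonempty in Z/pZ.
|A| = 3, |B| = 4, p = 11.
CD lower bound = min(11, 3 + 4 - 1) = min(11, 6) = 6.
Compute A + B mod 11 directly:
a = 2: 2+0=2, 2+7=9, 2+8=10, 2+9=0
a = 4: 4+0=4, 4+7=0, 4+8=1, 4+9=2
a = 7: 7+0=7, 7+7=3, 7+8=4, 7+9=5
A + B = {0, 1, 2, 3, 4, 5, 7, 9, 10}, so |A + B| = 9.
Verify: 9 ≥ 6? Yes ✓.

CD lower bound = 6, actual |A + B| = 9.


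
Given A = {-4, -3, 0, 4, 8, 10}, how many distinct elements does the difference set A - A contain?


A - A = {a - a' : a, a' ∈ A}; |A| = 6.
Bounds: 2|A|-1 ≤ |A - A| ≤ |A|² - |A| + 1, i.e. 11 ≤ |A - A| ≤ 31.
Note: 0 ∈ A - A always (from a - a). The set is symmetric: if d ∈ A - A then -d ∈ A - A.
Enumerate nonzero differences d = a - a' with a > a' (then include -d):
Positive differences: {1, 2, 3, 4, 6, 7, 8, 10, 11, 12, 13, 14}
Full difference set: {0} ∪ (positive diffs) ∪ (negative diffs).
|A - A| = 1 + 2·12 = 25 (matches direct enumeration: 25).

|A - A| = 25


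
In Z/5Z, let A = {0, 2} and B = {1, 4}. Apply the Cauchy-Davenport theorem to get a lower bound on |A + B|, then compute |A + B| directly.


Cauchy-Davenport: |A + B| ≥ min(p, |A| + |B| - 1) for A, B nonempty in Z/pZ.
|A| = 2, |B| = 2, p = 5.
CD lower bound = min(5, 2 + 2 - 1) = min(5, 3) = 3.
Compute A + B mod 5 directly:
a = 0: 0+1=1, 0+4=4
a = 2: 2+1=3, 2+4=1
A + B = {1, 3, 4}, so |A + B| = 3.
Verify: 3 ≥ 3? Yes ✓.

CD lower bound = 3, actual |A + B| = 3.


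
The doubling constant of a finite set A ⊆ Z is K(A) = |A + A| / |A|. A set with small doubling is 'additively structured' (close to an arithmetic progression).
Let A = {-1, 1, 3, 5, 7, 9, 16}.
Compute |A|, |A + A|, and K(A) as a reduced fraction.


|A| = 7.
Compute A + A by enumerating all 49 pairs.
A + A = {-2, 0, 2, 4, 6, 8, 10, 12, 14, 15, 16, 17, 18, 19, 21, 23, 25, 32}, so |A + A| = 18.
K = |A + A| / |A| = 18/7 (already in lowest terms) ≈ 2.5714.
Reference: AP of size 7 gives K = 13/7 ≈ 1.8571; a fully generic set of size 7 gives K ≈ 4.0000.

|A| = 7, |A + A| = 18, K = 18/7.


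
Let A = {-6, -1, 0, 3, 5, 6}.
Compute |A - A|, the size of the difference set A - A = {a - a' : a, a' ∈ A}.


A - A = {a - a' : a, a' ∈ A}; |A| = 6.
Bounds: 2|A|-1 ≤ |A - A| ≤ |A|² - |A| + 1, i.e. 11 ≤ |A - A| ≤ 31.
Note: 0 ∈ A - A always (from a - a). The set is symmetric: if d ∈ A - A then -d ∈ A - A.
Enumerate nonzero differences d = a - a' with a > a' (then include -d):
Positive differences: {1, 2, 3, 4, 5, 6, 7, 9, 11, 12}
Full difference set: {0} ∪ (positive diffs) ∪ (negative diffs).
|A - A| = 1 + 2·10 = 21 (matches direct enumeration: 21).

|A - A| = 21


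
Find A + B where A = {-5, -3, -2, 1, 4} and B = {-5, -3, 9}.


A + B = {a + b : a ∈ A, b ∈ B}.
Enumerate all |A|·|B| = 5·3 = 15 pairs (a, b) and collect distinct sums.
a = -5: -5+-5=-10, -5+-3=-8, -5+9=4
a = -3: -3+-5=-8, -3+-3=-6, -3+9=6
a = -2: -2+-5=-7, -2+-3=-5, -2+9=7
a = 1: 1+-5=-4, 1+-3=-2, 1+9=10
a = 4: 4+-5=-1, 4+-3=1, 4+9=13
Collecting distinct sums: A + B = {-10, -8, -7, -6, -5, -4, -2, -1, 1, 4, 6, 7, 10, 13}
|A + B| = 14

A + B = {-10, -8, -7, -6, -5, -4, -2, -1, 1, 4, 6, 7, 10, 13}


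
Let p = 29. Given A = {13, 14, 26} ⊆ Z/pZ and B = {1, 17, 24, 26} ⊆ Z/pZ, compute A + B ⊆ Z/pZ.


Work in Z/29Z: reduce every sum a + b modulo 29.
Enumerate all 12 pairs:
a = 13: 13+1=14, 13+17=1, 13+24=8, 13+26=10
a = 14: 14+1=15, 14+17=2, 14+24=9, 14+26=11
a = 26: 26+1=27, 26+17=14, 26+24=21, 26+26=23
Distinct residues collected: {1, 2, 8, 9, 10, 11, 14, 15, 21, 23, 27}
|A + B| = 11 (out of 29 total residues).

A + B = {1, 2, 8, 9, 10, 11, 14, 15, 21, 23, 27}


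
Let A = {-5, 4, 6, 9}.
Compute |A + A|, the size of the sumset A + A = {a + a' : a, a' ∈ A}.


A + A = {a + a' : a, a' ∈ A}; |A| = 4.
General bounds: 2|A| - 1 ≤ |A + A| ≤ |A|(|A|+1)/2, i.e. 7 ≤ |A + A| ≤ 10.
Lower bound 2|A|-1 is attained iff A is an arithmetic progression.
Enumerate sums a + a' for a ≤ a' (symmetric, so this suffices):
a = -5: -5+-5=-10, -5+4=-1, -5+6=1, -5+9=4
a = 4: 4+4=8, 4+6=10, 4+9=13
a = 6: 6+6=12, 6+9=15
a = 9: 9+9=18
Distinct sums: {-10, -1, 1, 4, 8, 10, 12, 13, 15, 18}
|A + A| = 10

|A + A| = 10


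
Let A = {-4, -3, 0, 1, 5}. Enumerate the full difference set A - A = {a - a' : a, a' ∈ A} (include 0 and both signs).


A - A = {a - a' : a, a' ∈ A}.
Compute a - a' for each ordered pair (a, a'):
a = -4: -4--4=0, -4--3=-1, -4-0=-4, -4-1=-5, -4-5=-9
a = -3: -3--4=1, -3--3=0, -3-0=-3, -3-1=-4, -3-5=-8
a = 0: 0--4=4, 0--3=3, 0-0=0, 0-1=-1, 0-5=-5
a = 1: 1--4=5, 1--3=4, 1-0=1, 1-1=0, 1-5=-4
a = 5: 5--4=9, 5--3=8, 5-0=5, 5-1=4, 5-5=0
Collecting distinct values (and noting 0 appears from a-a):
A - A = {-9, -8, -5, -4, -3, -1, 0, 1, 3, 4, 5, 8, 9}
|A - A| = 13

A - A = {-9, -8, -5, -4, -3, -1, 0, 1, 3, 4, 5, 8, 9}


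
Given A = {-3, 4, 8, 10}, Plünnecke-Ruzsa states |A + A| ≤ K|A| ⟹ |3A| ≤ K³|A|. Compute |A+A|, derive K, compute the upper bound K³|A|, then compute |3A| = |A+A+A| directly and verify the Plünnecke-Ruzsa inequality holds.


|A| = 4.
Step 1: Compute A + A by enumerating all 16 pairs.
A + A = {-6, 1, 5, 7, 8, 12, 14, 16, 18, 20}, so |A + A| = 10.
Step 2: Doubling constant K = |A + A|/|A| = 10/4 = 10/4 ≈ 2.5000.
Step 3: Plünnecke-Ruzsa gives |3A| ≤ K³·|A| = (2.5000)³ · 4 ≈ 62.5000.
Step 4: Compute 3A = A + A + A directly by enumerating all triples (a,b,c) ∈ A³; |3A| = 19.
Step 5: Check 19 ≤ 62.5000? Yes ✓.

K = 10/4, Plünnecke-Ruzsa bound K³|A| ≈ 62.5000, |3A| = 19, inequality holds.


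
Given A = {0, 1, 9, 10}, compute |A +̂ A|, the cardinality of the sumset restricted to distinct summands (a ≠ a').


Restricted sumset: A +̂ A = {a + a' : a ∈ A, a' ∈ A, a ≠ a'}.
Equivalently, take A + A and drop any sum 2a that is achievable ONLY as a + a for a ∈ A (i.e. sums representable only with equal summands).
Enumerate pairs (a, a') with a < a' (symmetric, so each unordered pair gives one sum; this covers all a ≠ a'):
  0 + 1 = 1
  0 + 9 = 9
  0 + 10 = 10
  1 + 9 = 10
  1 + 10 = 11
  9 + 10 = 19
Collected distinct sums: {1, 9, 10, 11, 19}
|A +̂ A| = 5
(Reference bound: |A +̂ A| ≥ 2|A| - 3 for |A| ≥ 2, with |A| = 4 giving ≥ 5.)

|A +̂ A| = 5


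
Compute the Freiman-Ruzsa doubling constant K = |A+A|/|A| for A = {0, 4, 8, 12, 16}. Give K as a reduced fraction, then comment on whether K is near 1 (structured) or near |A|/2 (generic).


|A| = 5.
Compute A + A by enumerating all 25 pairs.
A + A = {0, 4, 8, 12, 16, 20, 24, 28, 32}, so |A + A| = 9.
K = |A + A| / |A| = 9/5 (already in lowest terms) ≈ 1.8000.
Reference: AP of size 5 gives K = 9/5 ≈ 1.8000; a fully generic set of size 5 gives K ≈ 3.0000.

|A| = 5, |A + A| = 9, K = 9/5.


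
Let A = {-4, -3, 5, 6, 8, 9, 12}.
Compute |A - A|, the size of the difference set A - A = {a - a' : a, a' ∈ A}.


A - A = {a - a' : a, a' ∈ A}; |A| = 7.
Bounds: 2|A|-1 ≤ |A - A| ≤ |A|² - |A| + 1, i.e. 13 ≤ |A - A| ≤ 43.
Note: 0 ∈ A - A always (from a - a). The set is symmetric: if d ∈ A - A then -d ∈ A - A.
Enumerate nonzero differences d = a - a' with a > a' (then include -d):
Positive differences: {1, 2, 3, 4, 6, 7, 8, 9, 10, 11, 12, 13, 15, 16}
Full difference set: {0} ∪ (positive diffs) ∪ (negative diffs).
|A - A| = 1 + 2·14 = 29 (matches direct enumeration: 29).

|A - A| = 29


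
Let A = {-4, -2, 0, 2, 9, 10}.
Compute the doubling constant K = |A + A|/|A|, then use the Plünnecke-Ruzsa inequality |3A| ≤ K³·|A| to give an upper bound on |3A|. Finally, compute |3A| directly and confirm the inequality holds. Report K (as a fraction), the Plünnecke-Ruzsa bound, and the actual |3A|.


|A| = 6.
Step 1: Compute A + A by enumerating all 36 pairs.
A + A = {-8, -6, -4, -2, 0, 2, 4, 5, 6, 7, 8, 9, 10, 11, 12, 18, 19, 20}, so |A + A| = 18.
Step 2: Doubling constant K = |A + A|/|A| = 18/6 = 18/6 ≈ 3.0000.
Step 3: Plünnecke-Ruzsa gives |3A| ≤ K³·|A| = (3.0000)³ · 6 ≈ 162.0000.
Step 4: Compute 3A = A + A + A directly by enumerating all triples (a,b,c) ∈ A³; |3A| = 33.
Step 5: Check 33 ≤ 162.0000? Yes ✓.

K = 18/6, Plünnecke-Ruzsa bound K³|A| ≈ 162.0000, |3A| = 33, inequality holds.


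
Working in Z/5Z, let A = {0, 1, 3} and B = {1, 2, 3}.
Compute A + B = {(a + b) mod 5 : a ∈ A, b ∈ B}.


Work in Z/5Z: reduce every sum a + b modulo 5.
Enumerate all 9 pairs:
a = 0: 0+1=1, 0+2=2, 0+3=3
a = 1: 1+1=2, 1+2=3, 1+3=4
a = 3: 3+1=4, 3+2=0, 3+3=1
Distinct residues collected: {0, 1, 2, 3, 4}
|A + B| = 5 (out of 5 total residues).

A + B = {0, 1, 2, 3, 4}


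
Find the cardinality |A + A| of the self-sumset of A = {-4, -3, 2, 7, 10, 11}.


A + A = {a + a' : a, a' ∈ A}; |A| = 6.
General bounds: 2|A| - 1 ≤ |A + A| ≤ |A|(|A|+1)/2, i.e. 11 ≤ |A + A| ≤ 21.
Lower bound 2|A|-1 is attained iff A is an arithmetic progression.
Enumerate sums a + a' for a ≤ a' (symmetric, so this suffices):
a = -4: -4+-4=-8, -4+-3=-7, -4+2=-2, -4+7=3, -4+10=6, -4+11=7
a = -3: -3+-3=-6, -3+2=-1, -3+7=4, -3+10=7, -3+11=8
a = 2: 2+2=4, 2+7=9, 2+10=12, 2+11=13
a = 7: 7+7=14, 7+10=17, 7+11=18
a = 10: 10+10=20, 10+11=21
a = 11: 11+11=22
Distinct sums: {-8, -7, -6, -2, -1, 3, 4, 6, 7, 8, 9, 12, 13, 14, 17, 18, 20, 21, 22}
|A + A| = 19

|A + A| = 19


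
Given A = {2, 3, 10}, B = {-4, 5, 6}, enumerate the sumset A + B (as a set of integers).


A + B = {a + b : a ∈ A, b ∈ B}.
Enumerate all |A|·|B| = 3·3 = 9 pairs (a, b) and collect distinct sums.
a = 2: 2+-4=-2, 2+5=7, 2+6=8
a = 3: 3+-4=-1, 3+5=8, 3+6=9
a = 10: 10+-4=6, 10+5=15, 10+6=16
Collecting distinct sums: A + B = {-2, -1, 6, 7, 8, 9, 15, 16}
|A + B| = 8

A + B = {-2, -1, 6, 7, 8, 9, 15, 16}


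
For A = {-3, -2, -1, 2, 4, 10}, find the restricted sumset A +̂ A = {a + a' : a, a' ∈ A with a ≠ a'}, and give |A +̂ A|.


Restricted sumset: A +̂ A = {a + a' : a ∈ A, a' ∈ A, a ≠ a'}.
Equivalently, take A + A and drop any sum 2a that is achievable ONLY as a + a for a ∈ A (i.e. sums representable only with equal summands).
Enumerate pairs (a, a') with a < a' (symmetric, so each unordered pair gives one sum; this covers all a ≠ a'):
  -3 + -2 = -5
  -3 + -1 = -4
  -3 + 2 = -1
  -3 + 4 = 1
  -3 + 10 = 7
  -2 + -1 = -3
  -2 + 2 = 0
  -2 + 4 = 2
  -2 + 10 = 8
  -1 + 2 = 1
  -1 + 4 = 3
  -1 + 10 = 9
  2 + 4 = 6
  2 + 10 = 12
  4 + 10 = 14
Collected distinct sums: {-5, -4, -3, -1, 0, 1, 2, 3, 6, 7, 8, 9, 12, 14}
|A +̂ A| = 14
(Reference bound: |A +̂ A| ≥ 2|A| - 3 for |A| ≥ 2, with |A| = 6 giving ≥ 9.)

|A +̂ A| = 14


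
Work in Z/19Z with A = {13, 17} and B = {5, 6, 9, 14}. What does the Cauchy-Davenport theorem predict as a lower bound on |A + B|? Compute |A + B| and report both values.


Cauchy-Davenport: |A + B| ≥ min(p, |A| + |B| - 1) for A, B nonempty in Z/pZ.
|A| = 2, |B| = 4, p = 19.
CD lower bound = min(19, 2 + 4 - 1) = min(19, 5) = 5.
Compute A + B mod 19 directly:
a = 13: 13+5=18, 13+6=0, 13+9=3, 13+14=8
a = 17: 17+5=3, 17+6=4, 17+9=7, 17+14=12
A + B = {0, 3, 4, 7, 8, 12, 18}, so |A + B| = 7.
Verify: 7 ≥ 5? Yes ✓.

CD lower bound = 5, actual |A + B| = 7.


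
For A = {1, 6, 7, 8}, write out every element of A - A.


A - A = {a - a' : a, a' ∈ A}.
Compute a - a' for each ordered pair (a, a'):
a = 1: 1-1=0, 1-6=-5, 1-7=-6, 1-8=-7
a = 6: 6-1=5, 6-6=0, 6-7=-1, 6-8=-2
a = 7: 7-1=6, 7-6=1, 7-7=0, 7-8=-1
a = 8: 8-1=7, 8-6=2, 8-7=1, 8-8=0
Collecting distinct values (and noting 0 appears from a-a):
A - A = {-7, -6, -5, -2, -1, 0, 1, 2, 5, 6, 7}
|A - A| = 11

A - A = {-7, -6, -5, -2, -1, 0, 1, 2, 5, 6, 7}


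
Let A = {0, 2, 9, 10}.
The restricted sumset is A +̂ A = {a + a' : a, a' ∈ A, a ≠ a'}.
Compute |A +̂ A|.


Restricted sumset: A +̂ A = {a + a' : a ∈ A, a' ∈ A, a ≠ a'}.
Equivalently, take A + A and drop any sum 2a that is achievable ONLY as a + a for a ∈ A (i.e. sums representable only with equal summands).
Enumerate pairs (a, a') with a < a' (symmetric, so each unordered pair gives one sum; this covers all a ≠ a'):
  0 + 2 = 2
  0 + 9 = 9
  0 + 10 = 10
  2 + 9 = 11
  2 + 10 = 12
  9 + 10 = 19
Collected distinct sums: {2, 9, 10, 11, 12, 19}
|A +̂ A| = 6
(Reference bound: |A +̂ A| ≥ 2|A| - 3 for |A| ≥ 2, with |A| = 4 giving ≥ 5.)

|A +̂ A| = 6


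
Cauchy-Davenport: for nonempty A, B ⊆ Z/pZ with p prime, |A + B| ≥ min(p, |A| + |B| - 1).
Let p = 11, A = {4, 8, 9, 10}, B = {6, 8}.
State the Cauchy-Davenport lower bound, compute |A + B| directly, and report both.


Cauchy-Davenport: |A + B| ≥ min(p, |A| + |B| - 1) for A, B nonempty in Z/pZ.
|A| = 4, |B| = 2, p = 11.
CD lower bound = min(11, 4 + 2 - 1) = min(11, 5) = 5.
Compute A + B mod 11 directly:
a = 4: 4+6=10, 4+8=1
a = 8: 8+6=3, 8+8=5
a = 9: 9+6=4, 9+8=6
a = 10: 10+6=5, 10+8=7
A + B = {1, 3, 4, 5, 6, 7, 10}, so |A + B| = 7.
Verify: 7 ≥ 5? Yes ✓.

CD lower bound = 5, actual |A + B| = 7.


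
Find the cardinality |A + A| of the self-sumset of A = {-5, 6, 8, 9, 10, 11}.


A + A = {a + a' : a, a' ∈ A}; |A| = 6.
General bounds: 2|A| - 1 ≤ |A + A| ≤ |A|(|A|+1)/2, i.e. 11 ≤ |A + A| ≤ 21.
Lower bound 2|A|-1 is attained iff A is an arithmetic progression.
Enumerate sums a + a' for a ≤ a' (symmetric, so this suffices):
a = -5: -5+-5=-10, -5+6=1, -5+8=3, -5+9=4, -5+10=5, -5+11=6
a = 6: 6+6=12, 6+8=14, 6+9=15, 6+10=16, 6+11=17
a = 8: 8+8=16, 8+9=17, 8+10=18, 8+11=19
a = 9: 9+9=18, 9+10=19, 9+11=20
a = 10: 10+10=20, 10+11=21
a = 11: 11+11=22
Distinct sums: {-10, 1, 3, 4, 5, 6, 12, 14, 15, 16, 17, 18, 19, 20, 21, 22}
|A + A| = 16

|A + A| = 16


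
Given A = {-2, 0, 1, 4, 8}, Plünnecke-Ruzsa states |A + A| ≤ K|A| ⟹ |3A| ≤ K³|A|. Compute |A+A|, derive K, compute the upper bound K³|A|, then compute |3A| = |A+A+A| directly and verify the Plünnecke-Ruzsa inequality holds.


|A| = 5.
Step 1: Compute A + A by enumerating all 25 pairs.
A + A = {-4, -2, -1, 0, 1, 2, 4, 5, 6, 8, 9, 12, 16}, so |A + A| = 13.
Step 2: Doubling constant K = |A + A|/|A| = 13/5 = 13/5 ≈ 2.6000.
Step 3: Plünnecke-Ruzsa gives |3A| ≤ K³·|A| = (2.6000)³ · 5 ≈ 87.8800.
Step 4: Compute 3A = A + A + A directly by enumerating all triples (a,b,c) ∈ A³; |3A| = 23.
Step 5: Check 23 ≤ 87.8800? Yes ✓.

K = 13/5, Plünnecke-Ruzsa bound K³|A| ≈ 87.8800, |3A| = 23, inequality holds.


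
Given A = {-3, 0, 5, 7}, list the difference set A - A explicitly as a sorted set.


A - A = {a - a' : a, a' ∈ A}.
Compute a - a' for each ordered pair (a, a'):
a = -3: -3--3=0, -3-0=-3, -3-5=-8, -3-7=-10
a = 0: 0--3=3, 0-0=0, 0-5=-5, 0-7=-7
a = 5: 5--3=8, 5-0=5, 5-5=0, 5-7=-2
a = 7: 7--3=10, 7-0=7, 7-5=2, 7-7=0
Collecting distinct values (and noting 0 appears from a-a):
A - A = {-10, -8, -7, -5, -3, -2, 0, 2, 3, 5, 7, 8, 10}
|A - A| = 13

A - A = {-10, -8, -7, -5, -3, -2, 0, 2, 3, 5, 7, 8, 10}


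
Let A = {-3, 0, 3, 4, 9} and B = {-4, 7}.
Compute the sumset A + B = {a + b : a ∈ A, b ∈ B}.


A + B = {a + b : a ∈ A, b ∈ B}.
Enumerate all |A|·|B| = 5·2 = 10 pairs (a, b) and collect distinct sums.
a = -3: -3+-4=-7, -3+7=4
a = 0: 0+-4=-4, 0+7=7
a = 3: 3+-4=-1, 3+7=10
a = 4: 4+-4=0, 4+7=11
a = 9: 9+-4=5, 9+7=16
Collecting distinct sums: A + B = {-7, -4, -1, 0, 4, 5, 7, 10, 11, 16}
|A + B| = 10

A + B = {-7, -4, -1, 0, 4, 5, 7, 10, 11, 16}


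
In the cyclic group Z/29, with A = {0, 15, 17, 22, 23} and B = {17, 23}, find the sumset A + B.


Work in Z/29Z: reduce every sum a + b modulo 29.
Enumerate all 10 pairs:
a = 0: 0+17=17, 0+23=23
a = 15: 15+17=3, 15+23=9
a = 17: 17+17=5, 17+23=11
a = 22: 22+17=10, 22+23=16
a = 23: 23+17=11, 23+23=17
Distinct residues collected: {3, 5, 9, 10, 11, 16, 17, 23}
|A + B| = 8 (out of 29 total residues).

A + B = {3, 5, 9, 10, 11, 16, 17, 23}


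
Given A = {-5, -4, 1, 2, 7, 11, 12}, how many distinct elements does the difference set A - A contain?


A - A = {a - a' : a, a' ∈ A}; |A| = 7.
Bounds: 2|A|-1 ≤ |A - A| ≤ |A|² - |A| + 1, i.e. 13 ≤ |A - A| ≤ 43.
Note: 0 ∈ A - A always (from a - a). The set is symmetric: if d ∈ A - A then -d ∈ A - A.
Enumerate nonzero differences d = a - a' with a > a' (then include -d):
Positive differences: {1, 4, 5, 6, 7, 9, 10, 11, 12, 15, 16, 17}
Full difference set: {0} ∪ (positive diffs) ∪ (negative diffs).
|A - A| = 1 + 2·12 = 25 (matches direct enumeration: 25).

|A - A| = 25


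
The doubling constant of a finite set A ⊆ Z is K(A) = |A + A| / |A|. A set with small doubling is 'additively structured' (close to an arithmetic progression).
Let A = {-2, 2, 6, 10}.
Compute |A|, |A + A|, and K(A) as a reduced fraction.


|A| = 4.
Compute A + A by enumerating all 16 pairs.
A + A = {-4, 0, 4, 8, 12, 16, 20}, so |A + A| = 7.
K = |A + A| / |A| = 7/4 (already in lowest terms) ≈ 1.7500.
Reference: AP of size 4 gives K = 7/4 ≈ 1.7500; a fully generic set of size 4 gives K ≈ 2.5000.

|A| = 4, |A + A| = 7, K = 7/4.


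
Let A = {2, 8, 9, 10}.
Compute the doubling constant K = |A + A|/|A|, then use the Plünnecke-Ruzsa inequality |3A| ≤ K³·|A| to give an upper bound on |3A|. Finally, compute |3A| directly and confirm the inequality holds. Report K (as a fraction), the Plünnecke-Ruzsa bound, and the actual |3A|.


|A| = 4.
Step 1: Compute A + A by enumerating all 16 pairs.
A + A = {4, 10, 11, 12, 16, 17, 18, 19, 20}, so |A + A| = 9.
Step 2: Doubling constant K = |A + A|/|A| = 9/4 = 9/4 ≈ 2.2500.
Step 3: Plünnecke-Ruzsa gives |3A| ≤ K³·|A| = (2.2500)³ · 4 ≈ 45.5625.
Step 4: Compute 3A = A + A + A directly by enumerating all triples (a,b,c) ∈ A³; |3A| = 16.
Step 5: Check 16 ≤ 45.5625? Yes ✓.

K = 9/4, Plünnecke-Ruzsa bound K³|A| ≈ 45.5625, |3A| = 16, inequality holds.


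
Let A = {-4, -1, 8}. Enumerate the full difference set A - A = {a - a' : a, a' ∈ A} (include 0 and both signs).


A - A = {a - a' : a, a' ∈ A}.
Compute a - a' for each ordered pair (a, a'):
a = -4: -4--4=0, -4--1=-3, -4-8=-12
a = -1: -1--4=3, -1--1=0, -1-8=-9
a = 8: 8--4=12, 8--1=9, 8-8=0
Collecting distinct values (and noting 0 appears from a-a):
A - A = {-12, -9, -3, 0, 3, 9, 12}
|A - A| = 7

A - A = {-12, -9, -3, 0, 3, 9, 12}


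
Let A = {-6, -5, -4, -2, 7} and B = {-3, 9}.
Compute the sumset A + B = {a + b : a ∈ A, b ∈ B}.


A + B = {a + b : a ∈ A, b ∈ B}.
Enumerate all |A|·|B| = 5·2 = 10 pairs (a, b) and collect distinct sums.
a = -6: -6+-3=-9, -6+9=3
a = -5: -5+-3=-8, -5+9=4
a = -4: -4+-3=-7, -4+9=5
a = -2: -2+-3=-5, -2+9=7
a = 7: 7+-3=4, 7+9=16
Collecting distinct sums: A + B = {-9, -8, -7, -5, 3, 4, 5, 7, 16}
|A + B| = 9

A + B = {-9, -8, -7, -5, 3, 4, 5, 7, 16}


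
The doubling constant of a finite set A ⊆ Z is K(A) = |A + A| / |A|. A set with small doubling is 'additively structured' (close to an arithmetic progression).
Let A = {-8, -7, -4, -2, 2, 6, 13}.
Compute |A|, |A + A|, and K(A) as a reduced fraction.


|A| = 7.
Compute A + A by enumerating all 49 pairs.
A + A = {-16, -15, -14, -12, -11, -10, -9, -8, -6, -5, -4, -2, -1, 0, 2, 4, 5, 6, 8, 9, 11, 12, 15, 19, 26}, so |A + A| = 25.
K = |A + A| / |A| = 25/7 (already in lowest terms) ≈ 3.5714.
Reference: AP of size 7 gives K = 13/7 ≈ 1.8571; a fully generic set of size 7 gives K ≈ 4.0000.

|A| = 7, |A + A| = 25, K = 25/7.


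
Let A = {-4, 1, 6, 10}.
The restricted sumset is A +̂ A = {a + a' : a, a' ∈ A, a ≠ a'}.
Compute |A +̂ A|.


Restricted sumset: A +̂ A = {a + a' : a ∈ A, a' ∈ A, a ≠ a'}.
Equivalently, take A + A and drop any sum 2a that is achievable ONLY as a + a for a ∈ A (i.e. sums representable only with equal summands).
Enumerate pairs (a, a') with a < a' (symmetric, so each unordered pair gives one sum; this covers all a ≠ a'):
  -4 + 1 = -3
  -4 + 6 = 2
  -4 + 10 = 6
  1 + 6 = 7
  1 + 10 = 11
  6 + 10 = 16
Collected distinct sums: {-3, 2, 6, 7, 11, 16}
|A +̂ A| = 6
(Reference bound: |A +̂ A| ≥ 2|A| - 3 for |A| ≥ 2, with |A| = 4 giving ≥ 5.)

|A +̂ A| = 6


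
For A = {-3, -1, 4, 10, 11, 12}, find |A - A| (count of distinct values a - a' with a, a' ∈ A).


A - A = {a - a' : a, a' ∈ A}; |A| = 6.
Bounds: 2|A|-1 ≤ |A - A| ≤ |A|² - |A| + 1, i.e. 11 ≤ |A - A| ≤ 31.
Note: 0 ∈ A - A always (from a - a). The set is symmetric: if d ∈ A - A then -d ∈ A - A.
Enumerate nonzero differences d = a - a' with a > a' (then include -d):
Positive differences: {1, 2, 5, 6, 7, 8, 11, 12, 13, 14, 15}
Full difference set: {0} ∪ (positive diffs) ∪ (negative diffs).
|A - A| = 1 + 2·11 = 23 (matches direct enumeration: 23).

|A - A| = 23


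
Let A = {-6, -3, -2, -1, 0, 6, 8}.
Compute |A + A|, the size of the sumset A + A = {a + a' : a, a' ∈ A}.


A + A = {a + a' : a, a' ∈ A}; |A| = 7.
General bounds: 2|A| - 1 ≤ |A + A| ≤ |A|(|A|+1)/2, i.e. 13 ≤ |A + A| ≤ 28.
Lower bound 2|A|-1 is attained iff A is an arithmetic progression.
Enumerate sums a + a' for a ≤ a' (symmetric, so this suffices):
a = -6: -6+-6=-12, -6+-3=-9, -6+-2=-8, -6+-1=-7, -6+0=-6, -6+6=0, -6+8=2
a = -3: -3+-3=-6, -3+-2=-5, -3+-1=-4, -3+0=-3, -3+6=3, -3+8=5
a = -2: -2+-2=-4, -2+-1=-3, -2+0=-2, -2+6=4, -2+8=6
a = -1: -1+-1=-2, -1+0=-1, -1+6=5, -1+8=7
a = 0: 0+0=0, 0+6=6, 0+8=8
a = 6: 6+6=12, 6+8=14
a = 8: 8+8=16
Distinct sums: {-12, -9, -8, -7, -6, -5, -4, -3, -2, -1, 0, 2, 3, 4, 5, 6, 7, 8, 12, 14, 16}
|A + A| = 21

|A + A| = 21


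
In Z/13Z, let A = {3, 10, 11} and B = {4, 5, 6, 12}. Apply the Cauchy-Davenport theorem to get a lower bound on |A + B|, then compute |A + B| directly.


Cauchy-Davenport: |A + B| ≥ min(p, |A| + |B| - 1) for A, B nonempty in Z/pZ.
|A| = 3, |B| = 4, p = 13.
CD lower bound = min(13, 3 + 4 - 1) = min(13, 6) = 6.
Compute A + B mod 13 directly:
a = 3: 3+4=7, 3+5=8, 3+6=9, 3+12=2
a = 10: 10+4=1, 10+5=2, 10+6=3, 10+12=9
a = 11: 11+4=2, 11+5=3, 11+6=4, 11+12=10
A + B = {1, 2, 3, 4, 7, 8, 9, 10}, so |A + B| = 8.
Verify: 8 ≥ 6? Yes ✓.

CD lower bound = 6, actual |A + B| = 8.


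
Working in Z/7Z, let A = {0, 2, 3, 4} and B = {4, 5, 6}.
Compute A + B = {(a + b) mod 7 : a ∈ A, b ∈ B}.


Work in Z/7Z: reduce every sum a + b modulo 7.
Enumerate all 12 pairs:
a = 0: 0+4=4, 0+5=5, 0+6=6
a = 2: 2+4=6, 2+5=0, 2+6=1
a = 3: 3+4=0, 3+5=1, 3+6=2
a = 4: 4+4=1, 4+5=2, 4+6=3
Distinct residues collected: {0, 1, 2, 3, 4, 5, 6}
|A + B| = 7 (out of 7 total residues).

A + B = {0, 1, 2, 3, 4, 5, 6}


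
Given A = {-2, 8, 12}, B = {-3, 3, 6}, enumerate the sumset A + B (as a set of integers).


A + B = {a + b : a ∈ A, b ∈ B}.
Enumerate all |A|·|B| = 3·3 = 9 pairs (a, b) and collect distinct sums.
a = -2: -2+-3=-5, -2+3=1, -2+6=4
a = 8: 8+-3=5, 8+3=11, 8+6=14
a = 12: 12+-3=9, 12+3=15, 12+6=18
Collecting distinct sums: A + B = {-5, 1, 4, 5, 9, 11, 14, 15, 18}
|A + B| = 9

A + B = {-5, 1, 4, 5, 9, 11, 14, 15, 18}


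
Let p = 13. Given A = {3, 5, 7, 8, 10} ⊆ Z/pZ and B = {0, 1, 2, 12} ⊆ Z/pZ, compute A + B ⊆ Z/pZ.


Work in Z/13Z: reduce every sum a + b modulo 13.
Enumerate all 20 pairs:
a = 3: 3+0=3, 3+1=4, 3+2=5, 3+12=2
a = 5: 5+0=5, 5+1=6, 5+2=7, 5+12=4
a = 7: 7+0=7, 7+1=8, 7+2=9, 7+12=6
a = 8: 8+0=8, 8+1=9, 8+2=10, 8+12=7
a = 10: 10+0=10, 10+1=11, 10+2=12, 10+12=9
Distinct residues collected: {2, 3, 4, 5, 6, 7, 8, 9, 10, 11, 12}
|A + B| = 11 (out of 13 total residues).

A + B = {2, 3, 4, 5, 6, 7, 8, 9, 10, 11, 12}


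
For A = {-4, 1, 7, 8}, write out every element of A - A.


A - A = {a - a' : a, a' ∈ A}.
Compute a - a' for each ordered pair (a, a'):
a = -4: -4--4=0, -4-1=-5, -4-7=-11, -4-8=-12
a = 1: 1--4=5, 1-1=0, 1-7=-6, 1-8=-7
a = 7: 7--4=11, 7-1=6, 7-7=0, 7-8=-1
a = 8: 8--4=12, 8-1=7, 8-7=1, 8-8=0
Collecting distinct values (and noting 0 appears from a-a):
A - A = {-12, -11, -7, -6, -5, -1, 0, 1, 5, 6, 7, 11, 12}
|A - A| = 13

A - A = {-12, -11, -7, -6, -5, -1, 0, 1, 5, 6, 7, 11, 12}


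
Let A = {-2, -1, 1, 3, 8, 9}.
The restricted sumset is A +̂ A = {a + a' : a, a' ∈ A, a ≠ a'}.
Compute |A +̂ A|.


Restricted sumset: A +̂ A = {a + a' : a ∈ A, a' ∈ A, a ≠ a'}.
Equivalently, take A + A and drop any sum 2a that is achievable ONLY as a + a for a ∈ A (i.e. sums representable only with equal summands).
Enumerate pairs (a, a') with a < a' (symmetric, so each unordered pair gives one sum; this covers all a ≠ a'):
  -2 + -1 = -3
  -2 + 1 = -1
  -2 + 3 = 1
  -2 + 8 = 6
  -2 + 9 = 7
  -1 + 1 = 0
  -1 + 3 = 2
  -1 + 8 = 7
  -1 + 9 = 8
  1 + 3 = 4
  1 + 8 = 9
  1 + 9 = 10
  3 + 8 = 11
  3 + 9 = 12
  8 + 9 = 17
Collected distinct sums: {-3, -1, 0, 1, 2, 4, 6, 7, 8, 9, 10, 11, 12, 17}
|A +̂ A| = 14
(Reference bound: |A +̂ A| ≥ 2|A| - 3 for |A| ≥ 2, with |A| = 6 giving ≥ 9.)

|A +̂ A| = 14


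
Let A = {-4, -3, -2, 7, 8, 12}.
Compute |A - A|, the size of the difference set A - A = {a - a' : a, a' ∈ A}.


A - A = {a - a' : a, a' ∈ A}; |A| = 6.
Bounds: 2|A|-1 ≤ |A - A| ≤ |A|² - |A| + 1, i.e. 11 ≤ |A - A| ≤ 31.
Note: 0 ∈ A - A always (from a - a). The set is symmetric: if d ∈ A - A then -d ∈ A - A.
Enumerate nonzero differences d = a - a' with a > a' (then include -d):
Positive differences: {1, 2, 4, 5, 9, 10, 11, 12, 14, 15, 16}
Full difference set: {0} ∪ (positive diffs) ∪ (negative diffs).
|A - A| = 1 + 2·11 = 23 (matches direct enumeration: 23).

|A - A| = 23


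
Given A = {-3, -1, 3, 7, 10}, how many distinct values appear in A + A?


A + A = {a + a' : a, a' ∈ A}; |A| = 5.
General bounds: 2|A| - 1 ≤ |A + A| ≤ |A|(|A|+1)/2, i.e. 9 ≤ |A + A| ≤ 15.
Lower bound 2|A|-1 is attained iff A is an arithmetic progression.
Enumerate sums a + a' for a ≤ a' (symmetric, so this suffices):
a = -3: -3+-3=-6, -3+-1=-4, -3+3=0, -3+7=4, -3+10=7
a = -1: -1+-1=-2, -1+3=2, -1+7=6, -1+10=9
a = 3: 3+3=6, 3+7=10, 3+10=13
a = 7: 7+7=14, 7+10=17
a = 10: 10+10=20
Distinct sums: {-6, -4, -2, 0, 2, 4, 6, 7, 9, 10, 13, 14, 17, 20}
|A + A| = 14

|A + A| = 14


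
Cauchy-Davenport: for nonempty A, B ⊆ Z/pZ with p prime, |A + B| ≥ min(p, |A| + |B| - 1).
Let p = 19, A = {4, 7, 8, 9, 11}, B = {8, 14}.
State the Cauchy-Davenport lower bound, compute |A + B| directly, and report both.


Cauchy-Davenport: |A + B| ≥ min(p, |A| + |B| - 1) for A, B nonempty in Z/pZ.
|A| = 5, |B| = 2, p = 19.
CD lower bound = min(19, 5 + 2 - 1) = min(19, 6) = 6.
Compute A + B mod 19 directly:
a = 4: 4+8=12, 4+14=18
a = 7: 7+8=15, 7+14=2
a = 8: 8+8=16, 8+14=3
a = 9: 9+8=17, 9+14=4
a = 11: 11+8=0, 11+14=6
A + B = {0, 2, 3, 4, 6, 12, 15, 16, 17, 18}, so |A + B| = 10.
Verify: 10 ≥ 6? Yes ✓.

CD lower bound = 6, actual |A + B| = 10.


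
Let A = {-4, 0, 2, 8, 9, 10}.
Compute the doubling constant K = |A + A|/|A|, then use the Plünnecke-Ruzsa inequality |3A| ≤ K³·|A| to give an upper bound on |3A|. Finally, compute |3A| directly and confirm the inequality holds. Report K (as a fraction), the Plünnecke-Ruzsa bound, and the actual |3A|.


|A| = 6.
Step 1: Compute A + A by enumerating all 36 pairs.
A + A = {-8, -4, -2, 0, 2, 4, 5, 6, 8, 9, 10, 11, 12, 16, 17, 18, 19, 20}, so |A + A| = 18.
Step 2: Doubling constant K = |A + A|/|A| = 18/6 = 18/6 ≈ 3.0000.
Step 3: Plünnecke-Ruzsa gives |3A| ≤ K³·|A| = (3.0000)³ · 6 ≈ 162.0000.
Step 4: Compute 3A = A + A + A directly by enumerating all triples (a,b,c) ∈ A³; |3A| = 34.
Step 5: Check 34 ≤ 162.0000? Yes ✓.

K = 18/6, Plünnecke-Ruzsa bound K³|A| ≈ 162.0000, |3A| = 34, inequality holds.


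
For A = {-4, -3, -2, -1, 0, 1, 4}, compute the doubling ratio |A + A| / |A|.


|A| = 7.
Compute A + A by enumerating all 49 pairs.
A + A = {-8, -7, -6, -5, -4, -3, -2, -1, 0, 1, 2, 3, 4, 5, 8}, so |A + A| = 15.
K = |A + A| / |A| = 15/7 (already in lowest terms) ≈ 2.1429.
Reference: AP of size 7 gives K = 13/7 ≈ 1.8571; a fully generic set of size 7 gives K ≈ 4.0000.

|A| = 7, |A + A| = 15, K = 15/7.


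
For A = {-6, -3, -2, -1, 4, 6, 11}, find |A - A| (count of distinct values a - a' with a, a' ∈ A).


A - A = {a - a' : a, a' ∈ A}; |A| = 7.
Bounds: 2|A|-1 ≤ |A - A| ≤ |A|² - |A| + 1, i.e. 13 ≤ |A - A| ≤ 43.
Note: 0 ∈ A - A always (from a - a). The set is symmetric: if d ∈ A - A then -d ∈ A - A.
Enumerate nonzero differences d = a - a' with a > a' (then include -d):
Positive differences: {1, 2, 3, 4, 5, 6, 7, 8, 9, 10, 12, 13, 14, 17}
Full difference set: {0} ∪ (positive diffs) ∪ (negative diffs).
|A - A| = 1 + 2·14 = 29 (matches direct enumeration: 29).

|A - A| = 29


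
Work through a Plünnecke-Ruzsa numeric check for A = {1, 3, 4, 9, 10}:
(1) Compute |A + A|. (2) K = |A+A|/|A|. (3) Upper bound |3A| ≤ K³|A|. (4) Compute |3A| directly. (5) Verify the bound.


|A| = 5.
Step 1: Compute A + A by enumerating all 25 pairs.
A + A = {2, 4, 5, 6, 7, 8, 10, 11, 12, 13, 14, 18, 19, 20}, so |A + A| = 14.
Step 2: Doubling constant K = |A + A|/|A| = 14/5 = 14/5 ≈ 2.8000.
Step 3: Plünnecke-Ruzsa gives |3A| ≤ K³·|A| = (2.8000)³ · 5 ≈ 109.7600.
Step 4: Compute 3A = A + A + A directly by enumerating all triples (a,b,c) ∈ A³; |3A| = 25.
Step 5: Check 25 ≤ 109.7600? Yes ✓.

K = 14/5, Plünnecke-Ruzsa bound K³|A| ≈ 109.7600, |3A| = 25, inequality holds.


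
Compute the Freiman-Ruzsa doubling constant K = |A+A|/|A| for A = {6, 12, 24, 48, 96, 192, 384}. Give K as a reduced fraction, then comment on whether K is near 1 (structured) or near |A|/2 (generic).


|A| = 7.
Compute A + A by enumerating all 49 pairs.
A + A = {12, 18, 24, 30, 36, 48, 54, 60, 72, 96, 102, 108, 120, 144, 192, 198, 204, 216, 240, 288, 384, 390, 396, 408, 432, 480, 576, 768}, so |A + A| = 28.
K = |A + A| / |A| = 28/7 = 4/1 ≈ 4.0000.
Reference: AP of size 7 gives K = 13/7 ≈ 1.8571; a fully generic set of size 7 gives K ≈ 4.0000.

|A| = 7, |A + A| = 28, K = 28/7 = 4/1.


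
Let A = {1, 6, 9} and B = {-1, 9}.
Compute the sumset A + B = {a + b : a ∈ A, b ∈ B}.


A + B = {a + b : a ∈ A, b ∈ B}.
Enumerate all |A|·|B| = 3·2 = 6 pairs (a, b) and collect distinct sums.
a = 1: 1+-1=0, 1+9=10
a = 6: 6+-1=5, 6+9=15
a = 9: 9+-1=8, 9+9=18
Collecting distinct sums: A + B = {0, 5, 8, 10, 15, 18}
|A + B| = 6

A + B = {0, 5, 8, 10, 15, 18}


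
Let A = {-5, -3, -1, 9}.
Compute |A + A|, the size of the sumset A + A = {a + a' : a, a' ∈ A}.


A + A = {a + a' : a, a' ∈ A}; |A| = 4.
General bounds: 2|A| - 1 ≤ |A + A| ≤ |A|(|A|+1)/2, i.e. 7 ≤ |A + A| ≤ 10.
Lower bound 2|A|-1 is attained iff A is an arithmetic progression.
Enumerate sums a + a' for a ≤ a' (symmetric, so this suffices):
a = -5: -5+-5=-10, -5+-3=-8, -5+-1=-6, -5+9=4
a = -3: -3+-3=-6, -3+-1=-4, -3+9=6
a = -1: -1+-1=-2, -1+9=8
a = 9: 9+9=18
Distinct sums: {-10, -8, -6, -4, -2, 4, 6, 8, 18}
|A + A| = 9

|A + A| = 9


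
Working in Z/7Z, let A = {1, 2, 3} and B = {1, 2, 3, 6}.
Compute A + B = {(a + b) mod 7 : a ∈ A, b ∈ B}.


Work in Z/7Z: reduce every sum a + b modulo 7.
Enumerate all 12 pairs:
a = 1: 1+1=2, 1+2=3, 1+3=4, 1+6=0
a = 2: 2+1=3, 2+2=4, 2+3=5, 2+6=1
a = 3: 3+1=4, 3+2=5, 3+3=6, 3+6=2
Distinct residues collected: {0, 1, 2, 3, 4, 5, 6}
|A + B| = 7 (out of 7 total residues).

A + B = {0, 1, 2, 3, 4, 5, 6}


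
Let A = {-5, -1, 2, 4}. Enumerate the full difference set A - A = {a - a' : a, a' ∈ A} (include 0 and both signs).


A - A = {a - a' : a, a' ∈ A}.
Compute a - a' for each ordered pair (a, a'):
a = -5: -5--5=0, -5--1=-4, -5-2=-7, -5-4=-9
a = -1: -1--5=4, -1--1=0, -1-2=-3, -1-4=-5
a = 2: 2--5=7, 2--1=3, 2-2=0, 2-4=-2
a = 4: 4--5=9, 4--1=5, 4-2=2, 4-4=0
Collecting distinct values (and noting 0 appears from a-a):
A - A = {-9, -7, -5, -4, -3, -2, 0, 2, 3, 4, 5, 7, 9}
|A - A| = 13

A - A = {-9, -7, -5, -4, -3, -2, 0, 2, 3, 4, 5, 7, 9}


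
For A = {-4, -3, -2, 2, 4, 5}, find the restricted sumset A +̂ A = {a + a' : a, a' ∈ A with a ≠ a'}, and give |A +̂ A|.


Restricted sumset: A +̂ A = {a + a' : a ∈ A, a' ∈ A, a ≠ a'}.
Equivalently, take A + A and drop any sum 2a that is achievable ONLY as a + a for a ∈ A (i.e. sums representable only with equal summands).
Enumerate pairs (a, a') with a < a' (symmetric, so each unordered pair gives one sum; this covers all a ≠ a'):
  -4 + -3 = -7
  -4 + -2 = -6
  -4 + 2 = -2
  -4 + 4 = 0
  -4 + 5 = 1
  -3 + -2 = -5
  -3 + 2 = -1
  -3 + 4 = 1
  -3 + 5 = 2
  -2 + 2 = 0
  -2 + 4 = 2
  -2 + 5 = 3
  2 + 4 = 6
  2 + 5 = 7
  4 + 5 = 9
Collected distinct sums: {-7, -6, -5, -2, -1, 0, 1, 2, 3, 6, 7, 9}
|A +̂ A| = 12
(Reference bound: |A +̂ A| ≥ 2|A| - 3 for |A| ≥ 2, with |A| = 6 giving ≥ 9.)

|A +̂ A| = 12


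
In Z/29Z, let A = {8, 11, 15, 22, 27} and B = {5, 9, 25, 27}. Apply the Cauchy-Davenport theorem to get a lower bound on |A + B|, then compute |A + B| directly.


Cauchy-Davenport: |A + B| ≥ min(p, |A| + |B| - 1) for A, B nonempty in Z/pZ.
|A| = 5, |B| = 4, p = 29.
CD lower bound = min(29, 5 + 4 - 1) = min(29, 8) = 8.
Compute A + B mod 29 directly:
a = 8: 8+5=13, 8+9=17, 8+25=4, 8+27=6
a = 11: 11+5=16, 11+9=20, 11+25=7, 11+27=9
a = 15: 15+5=20, 15+9=24, 15+25=11, 15+27=13
a = 22: 22+5=27, 22+9=2, 22+25=18, 22+27=20
a = 27: 27+5=3, 27+9=7, 27+25=23, 27+27=25
A + B = {2, 3, 4, 6, 7, 9, 11, 13, 16, 17, 18, 20, 23, 24, 25, 27}, so |A + B| = 16.
Verify: 16 ≥ 8? Yes ✓.

CD lower bound = 8, actual |A + B| = 16.


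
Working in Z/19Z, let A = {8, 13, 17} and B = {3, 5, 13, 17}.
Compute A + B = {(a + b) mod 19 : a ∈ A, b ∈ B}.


Work in Z/19Z: reduce every sum a + b modulo 19.
Enumerate all 12 pairs:
a = 8: 8+3=11, 8+5=13, 8+13=2, 8+17=6
a = 13: 13+3=16, 13+5=18, 13+13=7, 13+17=11
a = 17: 17+3=1, 17+5=3, 17+13=11, 17+17=15
Distinct residues collected: {1, 2, 3, 6, 7, 11, 13, 15, 16, 18}
|A + B| = 10 (out of 19 total residues).

A + B = {1, 2, 3, 6, 7, 11, 13, 15, 16, 18}


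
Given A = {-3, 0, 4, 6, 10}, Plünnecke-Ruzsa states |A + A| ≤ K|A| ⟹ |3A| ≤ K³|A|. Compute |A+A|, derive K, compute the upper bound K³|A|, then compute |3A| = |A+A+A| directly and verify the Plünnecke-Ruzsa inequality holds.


|A| = 5.
Step 1: Compute A + A by enumerating all 25 pairs.
A + A = {-6, -3, 0, 1, 3, 4, 6, 7, 8, 10, 12, 14, 16, 20}, so |A + A| = 14.
Step 2: Doubling constant K = |A + A|/|A| = 14/5 = 14/5 ≈ 2.8000.
Step 3: Plünnecke-Ruzsa gives |3A| ≤ K³·|A| = (2.8000)³ · 5 ≈ 109.7600.
Step 4: Compute 3A = A + A + A directly by enumerating all triples (a,b,c) ∈ A³; |3A| = 26.
Step 5: Check 26 ≤ 109.7600? Yes ✓.

K = 14/5, Plünnecke-Ruzsa bound K³|A| ≈ 109.7600, |3A| = 26, inequality holds.


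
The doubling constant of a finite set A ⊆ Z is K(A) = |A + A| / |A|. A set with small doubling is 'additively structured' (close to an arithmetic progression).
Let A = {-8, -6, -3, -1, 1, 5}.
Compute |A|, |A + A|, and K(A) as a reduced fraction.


|A| = 6.
Compute A + A by enumerating all 36 pairs.
A + A = {-16, -14, -12, -11, -9, -7, -6, -5, -4, -3, -2, -1, 0, 2, 4, 6, 10}, so |A + A| = 17.
K = |A + A| / |A| = 17/6 (already in lowest terms) ≈ 2.8333.
Reference: AP of size 6 gives K = 11/6 ≈ 1.8333; a fully generic set of size 6 gives K ≈ 3.5000.

|A| = 6, |A + A| = 17, K = 17/6.


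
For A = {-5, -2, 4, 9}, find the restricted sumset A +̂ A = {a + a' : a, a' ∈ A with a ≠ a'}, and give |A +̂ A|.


Restricted sumset: A +̂ A = {a + a' : a ∈ A, a' ∈ A, a ≠ a'}.
Equivalently, take A + A and drop any sum 2a that is achievable ONLY as a + a for a ∈ A (i.e. sums representable only with equal summands).
Enumerate pairs (a, a') with a < a' (symmetric, so each unordered pair gives one sum; this covers all a ≠ a'):
  -5 + -2 = -7
  -5 + 4 = -1
  -5 + 9 = 4
  -2 + 4 = 2
  -2 + 9 = 7
  4 + 9 = 13
Collected distinct sums: {-7, -1, 2, 4, 7, 13}
|A +̂ A| = 6
(Reference bound: |A +̂ A| ≥ 2|A| - 3 for |A| ≥ 2, with |A| = 4 giving ≥ 5.)

|A +̂ A| = 6
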